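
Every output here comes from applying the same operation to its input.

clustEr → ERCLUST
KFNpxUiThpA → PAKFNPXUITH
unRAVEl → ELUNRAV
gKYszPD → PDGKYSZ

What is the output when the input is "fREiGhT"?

Looking at the pairs, the operation is to move the last 2 characters to the front (rotate right by 2), then convert every letter to uppercase.
Applying both steps to "fREiGhT": "hTfREiG", then "HTFREIG".

HTFREIG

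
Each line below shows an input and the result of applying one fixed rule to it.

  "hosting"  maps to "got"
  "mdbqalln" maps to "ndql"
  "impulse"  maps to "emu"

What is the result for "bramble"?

erm

Each output is the input with this applied: move the last 2 characters to the front (rotate right by 2), then keep every other character starting from the second (positions 2nd, 4th, 6th, ...).
"bramble" → "erm".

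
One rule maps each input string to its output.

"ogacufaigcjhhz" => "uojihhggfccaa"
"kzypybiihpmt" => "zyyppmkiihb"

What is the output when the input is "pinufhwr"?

What's happening: delete the last character, then sort the characters into reverse alphabetical order.
For "pinufhwr", step one produces "pinufhw"; step two turns that into "wupnihf".

wupnihf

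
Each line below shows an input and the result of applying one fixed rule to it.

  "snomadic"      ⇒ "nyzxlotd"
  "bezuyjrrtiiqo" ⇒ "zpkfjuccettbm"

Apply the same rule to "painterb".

mltyepca

In each case the input is transformed by: shift every letter 11 places forward in the alphabet (wrapping around), then swap the first and last characters.
For "painterb", step one produces "altyepcm"; step two turns that into "mltyepca".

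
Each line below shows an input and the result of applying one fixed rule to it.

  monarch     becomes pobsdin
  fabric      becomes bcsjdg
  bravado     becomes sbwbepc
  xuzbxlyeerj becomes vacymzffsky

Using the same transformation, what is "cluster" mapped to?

What's happening: shift every letter 1 place forward in the alphabet (wrapping around), then move the first character to the end.
Starting from "cluster": after the first operation, "dmvtufs"; after the second, "mvtufsd".

mvtufsd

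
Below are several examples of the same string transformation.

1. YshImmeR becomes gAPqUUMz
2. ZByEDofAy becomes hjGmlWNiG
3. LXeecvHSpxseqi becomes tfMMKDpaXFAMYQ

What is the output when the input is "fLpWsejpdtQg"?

Rule — shift every letter 8 places forward in the alphabet (wrapping around), then flip the case of every letter.
Working it through for "fLpWsejpdtQg": intermediate "nTxEamrxlbYo", final "NtXeAMRXLByO".

NtXeAMRXLByO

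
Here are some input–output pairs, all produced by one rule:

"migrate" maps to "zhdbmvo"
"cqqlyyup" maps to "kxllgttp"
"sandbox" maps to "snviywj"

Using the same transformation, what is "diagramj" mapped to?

eydvbmvh

Each output is the input with this applied: shift every letter 5 places backward in the alphabet (wrapping around), then move the last character to the front.
Starting from "diagramj": after the first operation, "ydvbmvhe"; after the second, "eydvbmvh".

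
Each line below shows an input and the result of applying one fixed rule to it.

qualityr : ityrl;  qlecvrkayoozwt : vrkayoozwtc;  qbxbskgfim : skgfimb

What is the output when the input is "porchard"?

hardc

Each output is the input with this applied: delete the first 3 characters, then move the first character to the end.
"porchard" → "chard" → "hardc".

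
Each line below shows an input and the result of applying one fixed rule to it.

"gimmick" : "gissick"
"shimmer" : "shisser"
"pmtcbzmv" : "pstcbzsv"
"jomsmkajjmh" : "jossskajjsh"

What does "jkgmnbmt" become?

Each output is the input with this applied: replace every "m" with "s".
Doing the same to "jkgmnbmt": "jkgsnbst".

jkgsnbst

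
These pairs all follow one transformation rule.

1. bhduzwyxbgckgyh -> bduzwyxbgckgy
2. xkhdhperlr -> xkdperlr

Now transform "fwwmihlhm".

Looking at the pairs, the operation is to remove every "h".
"fwwmihlhm" → "fwwmilm".

fwwmilm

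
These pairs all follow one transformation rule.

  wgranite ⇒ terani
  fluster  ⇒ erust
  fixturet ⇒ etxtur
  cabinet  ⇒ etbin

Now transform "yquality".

The pattern: delete the first 2 characters, then move the last 2 characters to the front (rotate right by 2).
"yquality" → "uality" → "tyuali".

tyuali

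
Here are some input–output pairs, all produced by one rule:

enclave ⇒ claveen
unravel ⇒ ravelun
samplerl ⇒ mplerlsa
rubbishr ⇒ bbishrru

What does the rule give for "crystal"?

Each output is the input with this applied: move the first 2 characters to the end (rotate left by 2).
For "crystal" the result is "ystalcr".

ystalcr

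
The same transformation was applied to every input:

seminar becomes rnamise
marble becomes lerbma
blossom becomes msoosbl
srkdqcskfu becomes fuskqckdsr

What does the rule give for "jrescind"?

ndciesjr

What's happening: swap each adjacent pair of characters (1↔2, 3↔4, ...), then reverse the string.
Working it through for "jrescind": intermediate "rjseicdn", final "ndciesjr".
(Check on "blossom": → "lbsoosm" → "msoosbl" ✓)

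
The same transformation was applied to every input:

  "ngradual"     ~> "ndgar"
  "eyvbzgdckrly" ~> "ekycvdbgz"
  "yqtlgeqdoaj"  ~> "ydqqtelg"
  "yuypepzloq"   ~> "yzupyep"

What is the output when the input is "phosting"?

pthso

Looking at the pairs, the operation is to delete the last 3 characters, then take characters alternately from the front and the back (1st, last, 2nd, 2nd-last, ...).
Applying that to "phosting" gives "pthso".
(Check on "ngradual": → "ngrad" → "ndgar" ✓)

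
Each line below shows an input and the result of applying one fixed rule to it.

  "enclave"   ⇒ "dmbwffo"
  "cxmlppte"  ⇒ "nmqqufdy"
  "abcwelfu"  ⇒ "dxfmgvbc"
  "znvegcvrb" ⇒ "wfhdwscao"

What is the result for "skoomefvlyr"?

ppnfgwmzstl

The transformation: move the first 2 characters to the end (rotate left by 2), then shift every letter 1 place forward in the alphabet (wrapping around).
Applying both steps to "skoomefvlyr": "oomefvlyrsk", then "ppnfgwmzstl".
(Check on "enclave": → "claveen" → "dmbwffo" ✓)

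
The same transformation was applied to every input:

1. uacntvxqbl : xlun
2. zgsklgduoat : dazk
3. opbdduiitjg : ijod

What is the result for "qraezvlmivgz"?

lvqe

Rule — keep one character in every 3, starting at position 1 (positions 1st, 4th, 7th, ...), then move the last 2 characters to the front (rotate right by 2).
So "qraezvlmivgz" becomes "lvqe".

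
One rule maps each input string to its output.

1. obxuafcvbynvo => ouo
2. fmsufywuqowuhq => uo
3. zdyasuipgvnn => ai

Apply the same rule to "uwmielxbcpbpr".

ui

The transformation: keep one character in every 3, starting at position 1 (positions 1st, 4th, 7th, ...), then keep only the vowels.
Starting from "uwmielxbcpbpr": after the first operation, "uixpr"; after the second, "ui".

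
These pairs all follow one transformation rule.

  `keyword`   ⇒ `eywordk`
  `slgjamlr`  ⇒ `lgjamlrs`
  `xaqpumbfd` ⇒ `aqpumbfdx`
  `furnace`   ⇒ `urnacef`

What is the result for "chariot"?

hariotc

The transformation: move the first character to the end.
For "chariot" the result is "hariotc".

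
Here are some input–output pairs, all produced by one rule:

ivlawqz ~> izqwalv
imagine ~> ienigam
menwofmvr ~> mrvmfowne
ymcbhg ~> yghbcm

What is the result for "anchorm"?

Looking at the pairs, the operation is to move the first character to the end, then reverse the string.
On "anchorm": the first step gives "nchorma", and the second then gives "amrohcn".

amrohcn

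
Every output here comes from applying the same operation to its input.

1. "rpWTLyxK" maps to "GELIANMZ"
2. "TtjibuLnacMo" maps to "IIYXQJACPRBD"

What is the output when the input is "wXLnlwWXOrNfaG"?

The rule is to shift every letter 11 places backward in the alphabet (wrapping around), then convert every letter to uppercase.
On "wXLnlwWXOrNfaG": the first step gives "lMAcalLMDgCupV", and the second then gives "LMACALLMDGCUPV".

LMACALLMDGCUPV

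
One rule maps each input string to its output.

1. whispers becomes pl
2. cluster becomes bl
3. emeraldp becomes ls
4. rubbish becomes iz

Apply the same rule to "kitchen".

Each output is the input with this applied: shift every letter 7 places forward in the alphabet (wrapping around), then keep one character in every 3, starting at position 3 (positions 3rd, 6th, 9th, ...).
For "kitchen", step one produces "rpajolu"; step two turns that into "al".

al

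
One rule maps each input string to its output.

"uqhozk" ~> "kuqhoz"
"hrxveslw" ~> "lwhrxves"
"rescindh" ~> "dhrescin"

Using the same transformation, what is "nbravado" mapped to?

donbrava

Each output is the input with this applied: move the first 2 characters to the end (rotate left by 2), then swap the front and back halves of the string.
On "nbravado": the first step gives "ravadonb", and the second then gives "donbrava".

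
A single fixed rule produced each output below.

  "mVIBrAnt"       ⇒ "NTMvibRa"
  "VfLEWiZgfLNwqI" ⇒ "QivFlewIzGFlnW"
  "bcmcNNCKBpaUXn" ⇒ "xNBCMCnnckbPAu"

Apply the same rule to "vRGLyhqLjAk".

The rule is to move the last 2 characters to the front (rotate right by 2), then flip the case of every letter.
On "vRGLyhqLjAk" that produces "aKVrglYHQlJ".

aKVrglYHQlJ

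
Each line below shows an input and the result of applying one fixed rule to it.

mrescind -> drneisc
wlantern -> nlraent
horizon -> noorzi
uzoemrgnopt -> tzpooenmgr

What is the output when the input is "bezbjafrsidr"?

The pattern: take characters alternately from the front and the back (1st, last, 2nd, 2nd-last, ...), then delete the first character.
On "bezbjafrsidr" that produces "redzibsjraf".
(Check on "wlantern": → "wnlraent" → "nlraent" ✓)

redzibsjraf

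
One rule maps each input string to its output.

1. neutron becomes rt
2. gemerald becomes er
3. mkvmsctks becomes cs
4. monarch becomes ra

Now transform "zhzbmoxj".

Each output is the input with this applied: take characters alternately from the front and the back (1st, last, 2nd, 2nd-last, ...), then keep only the last 2 characters.
"zhzbmoxj" → "zjhxzobm" → "bm".

bm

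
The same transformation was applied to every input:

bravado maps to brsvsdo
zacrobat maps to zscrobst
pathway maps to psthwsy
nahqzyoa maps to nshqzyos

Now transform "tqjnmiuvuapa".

What's happening: replace every "a" with "s".
"tqjnmiuvuapa" → "tqjnmiuvusps".

tqjnmiuvusps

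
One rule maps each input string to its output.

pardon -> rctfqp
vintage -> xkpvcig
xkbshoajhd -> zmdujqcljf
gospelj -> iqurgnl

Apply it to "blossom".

dnquuqo

Each output is the input with this applied: shift every letter 2 places forward in the alphabet (wrapping around).
Doing the same to "blossom": "dnquuqo".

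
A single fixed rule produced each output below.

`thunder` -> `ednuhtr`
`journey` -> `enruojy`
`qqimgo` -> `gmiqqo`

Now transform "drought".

hguordt

Looking at the pairs, the operation is to move the last character to the front, then reverse the string.
On "drought" that produces "hguordt".
(Check on "qqimgo": → "oqqimg" → "gmiqqo" ✓)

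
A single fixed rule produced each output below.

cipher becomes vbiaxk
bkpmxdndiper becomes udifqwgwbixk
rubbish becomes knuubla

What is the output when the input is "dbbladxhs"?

The pattern: shift every letter 7 places backward in the alphabet (wrapping around).
Applying that to "dbbladxhs" gives "wuuetwqal".

wuuetwqal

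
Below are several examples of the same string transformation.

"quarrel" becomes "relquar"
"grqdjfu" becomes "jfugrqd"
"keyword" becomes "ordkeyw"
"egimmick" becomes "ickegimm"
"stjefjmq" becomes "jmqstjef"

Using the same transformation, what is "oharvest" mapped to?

estoharv

Each output is the input with this applied: move the last 3 characters to the front (rotate right by 3).
On "oharvest" that produces "estoharv".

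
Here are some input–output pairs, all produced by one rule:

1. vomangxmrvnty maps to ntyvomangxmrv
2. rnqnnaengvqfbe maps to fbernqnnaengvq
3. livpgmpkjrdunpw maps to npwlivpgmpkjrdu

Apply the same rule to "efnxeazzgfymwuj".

wujefnxeazzgfym

Looking at the pairs, the operation is to move the last 3 characters to the front (rotate right by 3).
For "efnxeazzgfymwuj" the result is "wujefnxeazzgfym".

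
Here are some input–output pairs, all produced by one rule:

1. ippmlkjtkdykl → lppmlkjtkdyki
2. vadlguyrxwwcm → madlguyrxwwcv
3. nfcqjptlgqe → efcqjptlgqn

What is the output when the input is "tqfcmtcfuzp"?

pqfcmtcfuzt

In each case the input is transformed by: swap the first and last characters.
On "tqfcmtcfuzp" that produces "pqfcmtcfuzt".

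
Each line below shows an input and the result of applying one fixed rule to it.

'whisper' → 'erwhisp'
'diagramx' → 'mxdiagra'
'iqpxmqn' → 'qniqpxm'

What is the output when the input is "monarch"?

Rule — move the last 2 characters to the front (rotate right by 2).
For "monarch" the result is "chmonar".

chmonar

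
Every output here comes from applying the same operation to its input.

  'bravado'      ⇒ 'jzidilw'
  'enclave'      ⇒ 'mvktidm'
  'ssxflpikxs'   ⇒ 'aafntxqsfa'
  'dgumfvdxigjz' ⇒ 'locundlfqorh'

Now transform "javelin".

The rule is to shift every letter 8 places forward in the alphabet (wrapping around).
So "javelin" becomes "ridmtqv".

ridmtqv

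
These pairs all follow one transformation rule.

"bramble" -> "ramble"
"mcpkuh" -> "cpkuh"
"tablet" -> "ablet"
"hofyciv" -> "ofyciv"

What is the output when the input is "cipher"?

The transformation: delete the first character.
Doing the same to "cipher": "ipher".

ipher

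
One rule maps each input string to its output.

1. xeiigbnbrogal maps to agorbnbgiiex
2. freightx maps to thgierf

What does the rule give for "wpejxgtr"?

Each output is the input with this applied: reverse the string, then delete the first character.
Starting from "wpejxgtr": after the first operation, "rtgxjepw"; after the second, "tgxjepw".
(Check on "xeiigbnbrogal": → "lagorbnbgiiex" → "agorbnbgiiex" ✓)

tgxjepw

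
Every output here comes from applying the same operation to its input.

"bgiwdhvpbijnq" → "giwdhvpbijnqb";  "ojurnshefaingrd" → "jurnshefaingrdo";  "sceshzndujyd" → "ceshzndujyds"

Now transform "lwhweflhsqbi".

In each case the input is transformed by: move the first character to the end.
Applying that to "lwhweflhsqbi" gives "whweflhsqbil".

whweflhsqbil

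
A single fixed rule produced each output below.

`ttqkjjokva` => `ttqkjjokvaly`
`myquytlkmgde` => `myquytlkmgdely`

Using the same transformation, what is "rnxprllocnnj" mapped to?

rnxprllocnnjly

In each case the input is transformed by: append "ly".
So "rnxprllocnnj" becomes "rnxprllocnnjly".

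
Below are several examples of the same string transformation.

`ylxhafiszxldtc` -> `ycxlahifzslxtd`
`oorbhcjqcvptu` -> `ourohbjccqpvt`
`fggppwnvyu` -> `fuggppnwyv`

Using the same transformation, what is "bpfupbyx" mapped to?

Looking at the pairs, the operation is to move the last character to the front, then swap each adjacent pair of characters (1↔2, 3↔4, ...).
Starting from "bpfupbyx": after the first operation, "xbpfupby"; after the second, "bxfppuyb".
(Check on "oorbhcjqcvptu": → "uoorbhcjqcvpt" → "ourohbjccqpvt" ✓)

bxfppuyb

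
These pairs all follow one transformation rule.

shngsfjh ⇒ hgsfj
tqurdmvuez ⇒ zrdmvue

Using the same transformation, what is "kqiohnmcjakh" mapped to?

hohnmcjak

The rule is to delete the first 3 characters, then move the last character to the front.
Applying both steps to "kqiohnmcjakh": "ohnmcjakh", then "hohnmcjak".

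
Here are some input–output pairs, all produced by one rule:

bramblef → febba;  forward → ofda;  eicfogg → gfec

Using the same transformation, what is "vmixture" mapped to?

trmie

Rule — sort the characters into reverse alphabetical order, then delete the first 3 characters.
Starting from "vmixture": after the first operation, "xvutrmie"; after the second, "trmie".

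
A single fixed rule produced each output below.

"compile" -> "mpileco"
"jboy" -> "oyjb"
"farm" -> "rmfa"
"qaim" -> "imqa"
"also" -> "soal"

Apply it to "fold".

ldfo

The pattern: move the first 2 characters to the end (rotate left by 2).
Doing the same to "fold": "ldfo".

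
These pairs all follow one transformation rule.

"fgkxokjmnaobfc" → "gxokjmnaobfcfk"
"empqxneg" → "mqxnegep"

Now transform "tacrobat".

The transformation: move the first 2 characters to the end (rotate left by 2), then swap the first and last characters.
Applying that to "tacrobat" gives "arobattc".

arobattc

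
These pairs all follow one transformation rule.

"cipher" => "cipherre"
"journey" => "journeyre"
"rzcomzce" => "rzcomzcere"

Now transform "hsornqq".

hsornqqre

The rule is to append "re".
"hsornqq" → "hsornqqre".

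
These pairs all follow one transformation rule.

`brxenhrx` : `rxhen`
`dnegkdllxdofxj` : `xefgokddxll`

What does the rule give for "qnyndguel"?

eyungd

The transformation: take characters alternately from the front and the back (1st, last, 2nd, 2nd-last, ...), then delete the first 3 characters.
On "qnyndguel": the first step gives "qlneyungd", and the second then gives "eyungd".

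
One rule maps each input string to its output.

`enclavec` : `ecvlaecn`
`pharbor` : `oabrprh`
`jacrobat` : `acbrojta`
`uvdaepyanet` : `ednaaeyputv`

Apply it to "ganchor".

The pattern: take characters alternately from the front and the back (1st, last, 2nd, 2nd-last, ...), then move the first 3 characters to the end (rotate left by 3).
"ganchor" → "onhcgra".

onhcgra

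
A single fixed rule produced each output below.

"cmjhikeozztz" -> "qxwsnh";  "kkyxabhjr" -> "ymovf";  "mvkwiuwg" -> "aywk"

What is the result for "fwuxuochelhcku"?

What's happening: shift every letter 12 places backward in the alphabet (wrapping around), then keep every other character starting from the first (positions 1st, 3rd, 5th, ...).
Applying both steps to "fwuxuochelhcku": "tkilicqvszvqyi", then "tiiqsvy".

tiiqsvy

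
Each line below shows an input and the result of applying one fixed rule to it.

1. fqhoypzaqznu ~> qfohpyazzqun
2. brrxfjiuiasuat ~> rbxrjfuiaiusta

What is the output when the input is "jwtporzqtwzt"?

wjptroqzwttz

Looking at the pairs, the operation is to swap each adjacent pair of characters (1↔2, 3↔4, ...).
Doing the same to "jwtporzqtwzt": "wjptroqzwttz".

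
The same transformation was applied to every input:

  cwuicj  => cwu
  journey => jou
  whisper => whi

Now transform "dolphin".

Each output is the input with this applied: keep only the first 3 characters.
So "dolphin" becomes "dol".

dol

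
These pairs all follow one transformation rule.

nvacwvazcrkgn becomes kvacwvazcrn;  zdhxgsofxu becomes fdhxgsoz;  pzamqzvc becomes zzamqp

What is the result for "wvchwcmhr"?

mvchwcw

The transformation: delete the last 2 characters, then swap the first and last characters.
Starting from "wvchwcmhr": after the first operation, "wvchwcm"; after the second, "mvchwcw".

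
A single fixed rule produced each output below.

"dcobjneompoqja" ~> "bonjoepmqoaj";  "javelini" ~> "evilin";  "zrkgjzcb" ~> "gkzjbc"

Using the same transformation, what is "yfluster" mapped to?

The transformation: delete the first 2 characters, then swap each adjacent pair of characters (1↔2, 3↔4, ...).
Starting from "yfluster": after the first operation, "luster"; after the second, "ultsre".

ultsre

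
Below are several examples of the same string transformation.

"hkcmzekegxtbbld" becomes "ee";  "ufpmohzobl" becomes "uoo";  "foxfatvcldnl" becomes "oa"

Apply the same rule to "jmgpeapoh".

The rule is to keep only the vowels.
On "jmgpeapoh" that produces "eao".

eao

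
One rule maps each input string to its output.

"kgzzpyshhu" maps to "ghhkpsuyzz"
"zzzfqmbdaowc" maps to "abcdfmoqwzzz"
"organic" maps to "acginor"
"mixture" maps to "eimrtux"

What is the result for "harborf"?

Rule — sort the characters into alphabetical order.
On "harborf" that produces "abfhorr".

abfhorr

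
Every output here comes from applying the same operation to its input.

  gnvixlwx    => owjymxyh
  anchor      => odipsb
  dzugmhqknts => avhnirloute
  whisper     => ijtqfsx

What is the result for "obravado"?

The pattern: move the first character to the end, then shift every letter 1 place forward in the alphabet (wrapping around).
Starting from "obravado": after the first operation, "bravadoo"; after the second, "csbwbepp".
(Check on "dzugmhqknts": → "zugmhqkntsd" → "avhnirloute" ✓)

csbwbepp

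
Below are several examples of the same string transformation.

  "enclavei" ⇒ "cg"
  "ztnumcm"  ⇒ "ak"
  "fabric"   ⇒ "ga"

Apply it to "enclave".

Each output is the input with this applied: shift every letter 2 places backward in the alphabet (wrapping around), then keep only the last 2 characters.
Applying both steps to "enclave": "clajytc", then "tc".

tc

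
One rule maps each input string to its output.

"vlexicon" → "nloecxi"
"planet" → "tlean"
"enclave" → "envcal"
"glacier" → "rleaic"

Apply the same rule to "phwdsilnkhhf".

In each case the input is transformed by: take characters alternately from the front and the back (1st, last, 2nd, 2nd-last, ...), then delete the first character.
On "phwdsilnkhhf": the first step gives "pfhhwhdksnil", and the second then gives "fhhwhdksnil".
(Check on "enclave": → "eenvcal" → "envcal" ✓)

fhhwhdksnil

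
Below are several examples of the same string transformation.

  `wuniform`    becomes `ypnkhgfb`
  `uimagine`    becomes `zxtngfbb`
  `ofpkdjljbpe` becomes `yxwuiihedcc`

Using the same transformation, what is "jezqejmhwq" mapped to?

xxspjjfcca

Rule — shift every letter 7 places backward in the alphabet (wrapping around), then sort the characters into reverse alphabetical order.
Applying both steps to "jezqejmhwq": "cxsjxcfapj", then "xxspjjfcca".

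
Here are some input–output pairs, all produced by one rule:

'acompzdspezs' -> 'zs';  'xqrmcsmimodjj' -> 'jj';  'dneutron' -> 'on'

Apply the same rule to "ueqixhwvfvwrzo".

zo

The transformation: keep only the last 2 characters.
For "ueqixhwvfvwrzo" the result is "zo".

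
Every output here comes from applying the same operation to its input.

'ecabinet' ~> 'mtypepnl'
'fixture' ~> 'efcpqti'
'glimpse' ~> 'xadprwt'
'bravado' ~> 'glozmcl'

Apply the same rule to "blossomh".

ddzxsmwz

The pattern: shift every letter 11 places forward in the alphabet (wrapping around), then move the first 3 characters to the end (rotate left by 3).
"blossomh" → "mwzddzxs" → "ddzxsmwz".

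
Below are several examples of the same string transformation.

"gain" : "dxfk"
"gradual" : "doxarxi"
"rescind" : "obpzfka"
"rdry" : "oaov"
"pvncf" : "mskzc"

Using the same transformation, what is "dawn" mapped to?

Rule — shift every letter 3 places backward in the alphabet (wrapping around).
On "dawn" that produces "axtk".

axtk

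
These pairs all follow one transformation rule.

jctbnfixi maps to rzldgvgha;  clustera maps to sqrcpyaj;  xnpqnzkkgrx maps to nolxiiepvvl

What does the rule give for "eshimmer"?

fgkkcpcq

Rule — shift every letter 2 places backward in the alphabet (wrapping around), then move the first 2 characters to the end (rotate left by 2).
"eshimmer" → "cqfgkkcp" → "fgkkcpcq".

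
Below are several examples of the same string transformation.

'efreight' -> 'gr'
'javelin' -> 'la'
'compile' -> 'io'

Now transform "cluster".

Each output is the input with this applied: reverse the string, then keep one character in every 3, starting at position 3 (positions 3rd, 6th, 9th, ...).
Applying both steps to "cluster": "retsulc", then "tl".
(Check on "compile": → "elipmoc" → "io" ✓)

tl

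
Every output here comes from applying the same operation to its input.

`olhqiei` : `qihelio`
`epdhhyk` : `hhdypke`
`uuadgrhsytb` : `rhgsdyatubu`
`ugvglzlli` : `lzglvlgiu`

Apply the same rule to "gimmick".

The transformation: take characters alternately from the front and the back (1st, last, 2nd, 2nd-last, ...), then reverse the string.
Starting from "gimmick": after the first operation, "gkicmim"; after the second, "mimcikg".

mimcikg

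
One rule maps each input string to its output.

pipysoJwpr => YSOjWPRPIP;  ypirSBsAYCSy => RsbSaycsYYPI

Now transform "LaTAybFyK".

What's happening: move the first 3 characters to the end (rotate left by 3), then flip the case of every letter.
Applying both steps to "LaTAybFyK": "AybFyKLaT", then "aYBfYklAt".

aYBfYklAt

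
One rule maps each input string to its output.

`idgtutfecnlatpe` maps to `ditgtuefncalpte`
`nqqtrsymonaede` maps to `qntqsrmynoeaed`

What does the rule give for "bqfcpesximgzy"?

qbcfepxsmizgy

Rule — swap each adjacent pair of characters (1↔2, 3↔4, ...).
So "bqfcpesximgzy" becomes "qbcfepxsmizgy".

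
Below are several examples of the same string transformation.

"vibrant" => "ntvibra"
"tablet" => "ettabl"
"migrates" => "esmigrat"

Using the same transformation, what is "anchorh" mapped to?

rhancho

Rule — move the last 2 characters to the front (rotate right by 2).
For "anchorh" the result is "rhancho".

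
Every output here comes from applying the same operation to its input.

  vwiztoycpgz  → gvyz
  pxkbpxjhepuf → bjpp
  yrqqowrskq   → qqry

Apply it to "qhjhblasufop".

Each output is the input with this applied: keep one character in every 3, starting at position 1 (positions 1st, 4th, 7th, ...), then sort the characters into alphabetical order.
On "qhjhblasufop": the first step gives "qhaf", and the second then gives "afhq".

afhq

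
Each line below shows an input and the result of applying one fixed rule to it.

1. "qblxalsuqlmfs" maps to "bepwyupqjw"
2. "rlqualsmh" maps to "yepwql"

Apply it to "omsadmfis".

What's happening: delete the first 3 characters, then shift every letter 4 places forward in the alphabet (wrapping around).
Applying both steps to "omsadmfis": "admfis", then "ehqjmw".

ehqjmw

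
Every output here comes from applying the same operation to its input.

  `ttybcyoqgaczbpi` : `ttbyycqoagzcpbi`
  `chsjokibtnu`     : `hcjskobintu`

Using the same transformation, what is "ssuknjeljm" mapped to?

sskujnlemj

The pattern: swap each adjacent pair of characters (1↔2, 3↔4, ...).
"ssuknjeljm" → "sskujnlemj".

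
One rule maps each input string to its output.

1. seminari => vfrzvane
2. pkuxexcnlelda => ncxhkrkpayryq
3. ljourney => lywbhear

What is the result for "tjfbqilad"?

qgwsodvyn

Looking at the pairs, the operation is to move the last character to the front, then shift every letter 13 places forward in the alphabet (wrapping around) — i.e. ROT13.
Working it through for "tjfbqilad": intermediate "dtjfbqila", final "qgwsodvyn".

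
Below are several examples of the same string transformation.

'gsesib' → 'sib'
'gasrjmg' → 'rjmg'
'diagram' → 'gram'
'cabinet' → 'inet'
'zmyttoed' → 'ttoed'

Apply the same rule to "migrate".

Looking at the pairs, the operation is to delete the first 3 characters.
So "migrate" becomes "rate".

rate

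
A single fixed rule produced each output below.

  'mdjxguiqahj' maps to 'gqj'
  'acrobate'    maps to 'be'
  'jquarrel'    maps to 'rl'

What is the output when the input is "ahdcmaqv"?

Rule — keep one character in every 3, starting at position 2 (positions 2nd, 5th, 8th, ...), then delete the first character.
Starting from "ahdcmaqv": after the first operation, "hmv"; after the second, "mv".

mv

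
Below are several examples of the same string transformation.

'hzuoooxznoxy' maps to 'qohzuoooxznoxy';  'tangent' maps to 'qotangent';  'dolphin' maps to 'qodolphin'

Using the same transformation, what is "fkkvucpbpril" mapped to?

In each case the input is transformed by: prepend "qo".
"fkkvucpbpril" → "qofkkvucpbpril".

qofkkvucpbpril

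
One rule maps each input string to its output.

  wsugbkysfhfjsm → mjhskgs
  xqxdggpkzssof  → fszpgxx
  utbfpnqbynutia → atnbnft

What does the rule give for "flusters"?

Looking at the pairs, the operation is to reverse the string, then keep every other character starting from the first (positions 1st, 3rd, 5th, ...).
"flusters" → "sretsulf" → "sesl".

sesl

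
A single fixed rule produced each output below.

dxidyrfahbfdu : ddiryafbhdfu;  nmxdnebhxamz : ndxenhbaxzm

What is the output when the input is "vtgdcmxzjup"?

Looking at the pairs, the operation is to swap each adjacent pair of characters (1↔2, 3↔4, ...), then delete the first character.
On "vtgdcmxzjup": the first step gives "tvdgmczxujp", and the second then gives "vdgmczxujp".

vdgmczxujp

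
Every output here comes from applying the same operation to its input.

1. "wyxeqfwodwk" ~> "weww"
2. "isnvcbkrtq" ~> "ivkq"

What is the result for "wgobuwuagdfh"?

wbud

In each case the input is transformed by: keep one character in every 3, starting at position 1 (positions 1st, 4th, 7th, ...).
"wgobuwuagdfh" → "wbud".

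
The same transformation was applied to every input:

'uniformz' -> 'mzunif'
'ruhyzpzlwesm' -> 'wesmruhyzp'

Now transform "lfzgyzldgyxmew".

Looking at the pairs, the operation is to swap the front and back halves of the string, then delete the first 2 characters.
For "lfzgyzldgyxmew", step one produces "dgyxmewlfzgyzl"; step two turns that into "yxmewlfzgyzl".
(Check on "ruhyzpzlwesm": → "zlwesmruhyzp" → "wesmruhyzp" ✓)

yxmewlfzgyzl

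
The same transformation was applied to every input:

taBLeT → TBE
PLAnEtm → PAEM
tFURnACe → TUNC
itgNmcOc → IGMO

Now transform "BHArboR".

The rule is to keep every other character starting from the first (positions 1st, 3rd, 5th, ...), then convert every letter to uppercase.
Working it through for "BHArboR": intermediate "BAbR", final "BABR".

BABR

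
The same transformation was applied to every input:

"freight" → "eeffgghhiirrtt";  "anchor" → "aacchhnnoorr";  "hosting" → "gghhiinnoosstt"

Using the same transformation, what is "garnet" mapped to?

aaeeggnnrrtt

Each output is the input with this applied: double every character, then sort the characters into alphabetical order.
Starting from "garnet": after the first operation, "ggaarrnneett"; after the second, "aaeeggnnrrtt".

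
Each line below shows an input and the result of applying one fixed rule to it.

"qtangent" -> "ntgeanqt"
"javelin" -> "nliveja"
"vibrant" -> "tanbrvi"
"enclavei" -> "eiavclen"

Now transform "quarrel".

lrearqu

The rule is to swap each adjacent pair of characters (1↔2, 3↔4, ...), then reverse the string.
Starting from "quarrel": after the first operation, "uqraerl"; after the second, "lrearqu".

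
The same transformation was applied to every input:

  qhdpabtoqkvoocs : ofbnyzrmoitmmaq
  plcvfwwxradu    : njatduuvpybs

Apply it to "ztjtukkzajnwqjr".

The pattern: shift every letter 2 places backward in the alphabet (wrapping around).
Doing the same to "ztjtukkzajnwqjr": "xrhrsiixyhluohp".

xrhrsiixyhluohp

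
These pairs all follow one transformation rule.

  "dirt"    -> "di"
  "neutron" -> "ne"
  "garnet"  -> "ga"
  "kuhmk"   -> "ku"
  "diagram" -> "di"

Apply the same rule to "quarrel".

qu

What's happening: keep only the first 2 characters.
Applying that to "quarrel" gives "qu".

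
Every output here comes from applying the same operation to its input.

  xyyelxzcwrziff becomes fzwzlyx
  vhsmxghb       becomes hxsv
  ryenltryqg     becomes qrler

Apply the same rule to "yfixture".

Looking at the pairs, the operation is to reverse the string, then keep every other character starting from the second (positions 2nd, 4th, 6th, ...).
For "yfixture", step one produces "erutxify"; step two turns that into "rtiy".

rtiy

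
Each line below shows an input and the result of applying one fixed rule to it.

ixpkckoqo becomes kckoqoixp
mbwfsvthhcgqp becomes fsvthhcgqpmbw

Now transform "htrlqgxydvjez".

lqgxydvjezhtr

The rule is to move the first 3 characters to the end (rotate left by 3).
For "htrlqgxydvjez" the result is "lqgxydvjezhtr".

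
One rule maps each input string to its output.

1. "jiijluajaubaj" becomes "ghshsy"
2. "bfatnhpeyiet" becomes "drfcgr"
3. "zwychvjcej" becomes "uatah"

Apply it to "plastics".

jqgq

Each output is the input with this applied: shift every letter 2 places backward in the alphabet (wrapping around), then keep every other character starting from the second (positions 2nd, 4th, 6th, ...).
Doing the same to "plastics": "jqgq".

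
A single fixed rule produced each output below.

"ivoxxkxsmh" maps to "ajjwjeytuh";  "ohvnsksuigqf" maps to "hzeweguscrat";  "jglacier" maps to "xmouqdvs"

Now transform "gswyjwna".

ikvizmse

The transformation: move the first 2 characters to the end (rotate left by 2), then shift every letter 12 places forward in the alphabet (wrapping around).
On "gswyjwna": the first step gives "wyjwnags", and the second then gives "ikvizmse".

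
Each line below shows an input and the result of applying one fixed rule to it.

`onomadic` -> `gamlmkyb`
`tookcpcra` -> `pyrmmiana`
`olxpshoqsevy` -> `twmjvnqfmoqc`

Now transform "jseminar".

yphqckgl

In each case the input is transformed by: move the last 2 characters to the front (rotate right by 2), then shift every letter 2 places backward in the alphabet (wrapping around).
Starting from "jseminar": after the first operation, "arjsemin"; after the second, "yphqckgl".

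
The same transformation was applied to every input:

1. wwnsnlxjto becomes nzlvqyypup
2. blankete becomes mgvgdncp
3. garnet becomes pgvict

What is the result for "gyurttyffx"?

The transformation: swap the front and back halves of the string, then shift every letter 2 places forward in the alphabet (wrapping around).
Starting from "gyurttyffx": after the first operation, "tyffxgyurt"; after the second, "vahhziawtv".

vahhziawtv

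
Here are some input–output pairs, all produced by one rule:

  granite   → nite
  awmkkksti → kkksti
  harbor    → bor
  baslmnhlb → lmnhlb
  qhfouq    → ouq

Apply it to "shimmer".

Looking at the pairs, the operation is to delete the first 3 characters.
Doing the same to "shimmer": "mmer".

mmer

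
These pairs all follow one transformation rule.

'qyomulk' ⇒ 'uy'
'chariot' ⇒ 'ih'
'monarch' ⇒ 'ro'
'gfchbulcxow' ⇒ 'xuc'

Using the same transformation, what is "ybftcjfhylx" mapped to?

Each output is the input with this applied: reverse the string, then keep one character in every 3, starting at position 3 (positions 3rd, 6th, 9th, ...).
Doing the same to "ybftcjfhylx": "yjf".

yjf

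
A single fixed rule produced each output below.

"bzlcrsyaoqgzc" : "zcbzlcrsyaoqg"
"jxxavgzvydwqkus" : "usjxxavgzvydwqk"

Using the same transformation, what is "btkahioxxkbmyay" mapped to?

The transformation: move the last 2 characters to the front (rotate right by 2).
Applying that to "btkahioxxkbmyay" gives "aybtkahioxxkbmy".

aybtkahioxxkbmy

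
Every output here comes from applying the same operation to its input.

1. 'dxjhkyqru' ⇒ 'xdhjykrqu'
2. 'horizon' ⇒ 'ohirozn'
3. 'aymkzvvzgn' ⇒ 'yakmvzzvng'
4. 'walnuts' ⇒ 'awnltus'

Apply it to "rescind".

ercsnid

Looking at the pairs, the operation is to swap each adjacent pair of characters (1↔2, 3↔4, ...).
Applying that to "rescind" gives "ercsnid".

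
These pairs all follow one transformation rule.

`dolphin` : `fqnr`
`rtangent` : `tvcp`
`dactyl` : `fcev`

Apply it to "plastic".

rncu

The rule is to shift every letter 2 places forward in the alphabet (wrapping around), then keep only the first 4 characters.
So "plastic" becomes "rncu".
(Check on "dactyl": → "fcevan" → "fcev" ✓)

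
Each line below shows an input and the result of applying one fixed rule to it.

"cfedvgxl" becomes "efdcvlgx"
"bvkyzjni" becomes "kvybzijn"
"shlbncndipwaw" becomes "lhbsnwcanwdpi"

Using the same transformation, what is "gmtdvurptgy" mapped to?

Rule — move the first 2 characters to the end (rotate left by 2), then take characters alternately from the front and the back (1st, last, 2nd, 2nd-last, ...).
For "gmtdvurptgy" the result is "tmdgvyugrtp".

tmdgvyugrtp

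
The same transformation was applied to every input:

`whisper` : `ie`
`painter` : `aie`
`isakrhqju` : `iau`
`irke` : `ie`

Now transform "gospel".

In each case the input is transformed by: keep only the vowels.
So "gospel" becomes "oe".

oe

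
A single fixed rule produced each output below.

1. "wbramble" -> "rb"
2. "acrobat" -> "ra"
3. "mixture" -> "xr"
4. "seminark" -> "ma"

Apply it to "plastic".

ai

The transformation: keep one character in every 3, starting at position 3 (positions 3rd, 6th, 9th, ...).
On "plastic" that produces "ai".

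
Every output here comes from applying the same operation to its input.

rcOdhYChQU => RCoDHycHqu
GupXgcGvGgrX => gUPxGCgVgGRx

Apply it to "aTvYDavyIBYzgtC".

Rule — flip the case of every letter.
For "aTvYDavyIBYzgtC" the result is "AtVydAVYibyZGTc".

AtVydAVYibyZGTc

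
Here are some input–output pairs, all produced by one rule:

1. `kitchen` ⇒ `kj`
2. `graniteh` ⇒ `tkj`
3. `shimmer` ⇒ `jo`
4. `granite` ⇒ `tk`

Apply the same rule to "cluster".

In each case the input is transformed by: keep one character in every 3, starting at position 2 (positions 2nd, 5th, 8th, ...), then shift every letter 2 places forward in the alphabet (wrapping around).
Working it through for "cluster": intermediate "lt", final "nv".
(Check on "kitchen": → "ih" → "kj" ✓)

nv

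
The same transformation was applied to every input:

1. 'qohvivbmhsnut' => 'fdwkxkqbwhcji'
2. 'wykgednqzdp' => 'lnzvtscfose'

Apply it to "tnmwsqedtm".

icblhftsib

Looking at the pairs, the operation is to shift every letter 11 places backward in the alphabet (wrapping around).
For "tnmwsqedtm" the result is "icblhftsib".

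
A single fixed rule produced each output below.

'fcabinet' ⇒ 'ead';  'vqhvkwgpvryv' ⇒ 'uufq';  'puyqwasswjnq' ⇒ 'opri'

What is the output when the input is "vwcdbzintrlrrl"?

uchqq

What's happening: shift every letter 1 place backward in the alphabet (wrapping around), then keep one character in every 3, starting at position 1 (positions 1st, 4th, 7th, ...).
"vwcdbzintrlrrl" → "uvbcayhmsqkqqk" → "uchqq".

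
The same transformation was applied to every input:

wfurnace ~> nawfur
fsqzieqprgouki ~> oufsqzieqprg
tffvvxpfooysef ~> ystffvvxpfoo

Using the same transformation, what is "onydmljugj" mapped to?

juonydml

Rule — delete the last 2 characters, then move the last 2 characters to the front (rotate right by 2).
On "onydmljugj": the first step gives "onydmlju", and the second then gives "juonydml".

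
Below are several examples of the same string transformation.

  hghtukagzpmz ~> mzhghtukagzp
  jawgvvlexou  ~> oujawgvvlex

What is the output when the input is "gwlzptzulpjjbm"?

bmgwlzptzulpjj

Rule — move the last 2 characters to the front (rotate right by 2).
Applying that to "gwlzptzulpjjbm" gives "bmgwlzptzulpjj".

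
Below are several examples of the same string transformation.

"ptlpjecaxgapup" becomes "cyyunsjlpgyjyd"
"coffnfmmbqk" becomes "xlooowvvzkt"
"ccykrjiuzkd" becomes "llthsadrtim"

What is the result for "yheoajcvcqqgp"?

qhxnsjelzlpzy

Rule — swap each adjacent pair of characters (1↔2, 3↔4, ...), then shift every letter 9 places forward in the alphabet (wrapping around).
"yheoajcvcqqgp" → "hyoejavcqcgqp" → "qhxnsjelzlpzy".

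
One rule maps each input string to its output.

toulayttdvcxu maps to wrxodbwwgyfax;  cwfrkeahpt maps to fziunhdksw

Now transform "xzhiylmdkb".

Rule — shift every letter 3 places forward in the alphabet (wrapping around).
Applying that to "xzhiylmdkb" gives "acklbopgne".

acklbopgne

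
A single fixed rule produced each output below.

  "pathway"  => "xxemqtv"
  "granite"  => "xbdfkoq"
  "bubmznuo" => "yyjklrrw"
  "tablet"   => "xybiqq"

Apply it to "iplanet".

xbfikmq

Looking at the pairs, the operation is to sort the characters into alphabetical order, then shift every letter 3 places backward in the alphabet (wrapping around).
Working it through for "iplanet": intermediate "aeilnpt", final "xbfikmq".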